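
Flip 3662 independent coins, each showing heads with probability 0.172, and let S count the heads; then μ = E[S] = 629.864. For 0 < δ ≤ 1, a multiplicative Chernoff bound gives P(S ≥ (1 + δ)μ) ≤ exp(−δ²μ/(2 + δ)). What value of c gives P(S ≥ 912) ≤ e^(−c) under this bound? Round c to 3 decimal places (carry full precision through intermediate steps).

Write 912 = (1 + δ)μ, so δ = 912/629.864 − 1 = 0.4479316…
Then the exponent is δ²μ/(2 + δ) = (912 − μ)² / (μ·(2 + δ)) = 51.626293.

51.626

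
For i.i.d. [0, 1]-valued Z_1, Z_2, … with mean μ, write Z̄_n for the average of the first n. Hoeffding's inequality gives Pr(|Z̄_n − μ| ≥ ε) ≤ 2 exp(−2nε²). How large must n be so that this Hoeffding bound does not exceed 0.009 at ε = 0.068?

Require 2·exp(−2nε²) ≤ 0.009, i.e. 2nε² ≥ ln(2/0.009) = 5.403678.
So n ≥ 5.403678 / (2·0.068²) = 584.308.
The smallest integer n is 585.

585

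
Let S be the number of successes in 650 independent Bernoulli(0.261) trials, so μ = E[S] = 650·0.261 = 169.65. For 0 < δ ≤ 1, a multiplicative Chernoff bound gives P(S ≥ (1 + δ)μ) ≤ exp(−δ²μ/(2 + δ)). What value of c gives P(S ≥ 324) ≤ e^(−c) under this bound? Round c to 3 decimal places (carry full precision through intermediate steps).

48.261

Write 324 = (1 + δ)μ, so δ = 324/169.65 − 1 = 0.9098143…
Then the exponent is δ²μ/(2 + δ) = (324 − μ)² / (μ·(2 + δ)) = 48.260757.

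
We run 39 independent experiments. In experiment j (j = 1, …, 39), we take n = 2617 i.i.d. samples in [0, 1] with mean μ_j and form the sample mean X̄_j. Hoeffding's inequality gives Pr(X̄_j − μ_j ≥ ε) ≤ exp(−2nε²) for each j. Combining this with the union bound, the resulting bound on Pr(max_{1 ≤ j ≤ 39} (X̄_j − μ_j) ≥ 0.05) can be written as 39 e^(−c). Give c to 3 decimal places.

13.085

Union bound over the 39 events: Pr(max_{1 ≤ j ≤ 39} (X̄_j − μ_j) ≥ 0.05) ≤ 39·exp(−2nε²) = 39 exp(−2·2617·0.05²).
So c = 2·2617·0.05² = 13.0850.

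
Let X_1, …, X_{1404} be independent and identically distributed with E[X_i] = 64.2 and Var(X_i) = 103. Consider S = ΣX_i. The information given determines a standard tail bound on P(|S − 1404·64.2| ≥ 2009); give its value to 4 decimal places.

With mean and variance of each term known, Chebyshev's inequality bounds the deviation of the sum (or sample mean).
Var(S) = n·Var(X_i) = 1404·103 = 144612.
Chebyshev: P(|S − 1404·64.2| ≥ 2009) ≤ Var(S)/2009² = 144612/4036081 = 0.0358.

0.0358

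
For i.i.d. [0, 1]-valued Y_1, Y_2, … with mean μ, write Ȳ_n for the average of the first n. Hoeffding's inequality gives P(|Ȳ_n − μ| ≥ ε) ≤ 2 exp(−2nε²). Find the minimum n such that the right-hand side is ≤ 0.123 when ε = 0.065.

Require 2·exp(−2nε²) ≤ 0.123, i.e. 2nε² ≥ ln(2/0.123) = 2.788718.
So n ≥ 2.788718 / (2·0.065²) = 330.026.
The smallest integer n is 331.

331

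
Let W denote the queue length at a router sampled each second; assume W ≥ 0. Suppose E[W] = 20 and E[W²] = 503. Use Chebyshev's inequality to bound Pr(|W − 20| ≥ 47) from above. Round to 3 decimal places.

0.047

Var(W) = E[W²] − (E[W])² = 503 − 400 = 103.
Chebyshev's inequality: Pr(|W − μ| ≥ t) ≤ Var(W)/t² = 103/2209 = 0.0466.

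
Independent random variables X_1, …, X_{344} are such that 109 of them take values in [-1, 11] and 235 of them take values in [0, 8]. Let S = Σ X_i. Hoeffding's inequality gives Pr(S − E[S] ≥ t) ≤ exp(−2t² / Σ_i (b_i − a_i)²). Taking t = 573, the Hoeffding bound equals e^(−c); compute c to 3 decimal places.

21.364

Σ(b_i − a_i)² = 109·12² + 235·8² = 30736.
c = 2t² / 30736 = 2·573² / 30736 = 21.3645.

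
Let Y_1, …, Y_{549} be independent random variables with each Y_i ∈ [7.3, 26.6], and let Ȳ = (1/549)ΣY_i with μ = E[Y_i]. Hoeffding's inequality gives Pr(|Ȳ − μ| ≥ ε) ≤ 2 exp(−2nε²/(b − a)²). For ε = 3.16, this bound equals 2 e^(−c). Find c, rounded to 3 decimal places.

29.435

c = 2nε²/(b − a)² = 2·549·3.16² / 19.3² = 29.4349.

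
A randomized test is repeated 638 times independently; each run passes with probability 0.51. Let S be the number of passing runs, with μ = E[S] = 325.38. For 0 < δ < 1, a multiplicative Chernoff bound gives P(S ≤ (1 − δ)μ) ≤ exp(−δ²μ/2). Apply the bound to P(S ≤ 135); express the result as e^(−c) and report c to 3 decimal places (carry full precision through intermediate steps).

55.696

Write 135 = (1 − δ)μ, so δ = 1 − 135/325.38 = 0.5851005…
Then the exponent is δ²μ/2 = (μ − 135)²/(2μ) = 55.695716.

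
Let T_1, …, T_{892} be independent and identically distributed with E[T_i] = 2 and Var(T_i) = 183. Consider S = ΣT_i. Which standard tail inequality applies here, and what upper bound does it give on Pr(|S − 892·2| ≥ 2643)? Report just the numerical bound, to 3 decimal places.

With mean and variance of each term known, Chebyshev's inequality bounds the deviation of the sum (or sample mean).
Var(S) = n·Var(T_i) = 892·183 = 163236.
Chebyshev: Pr(|S − 892·2| ≥ 2643) ≤ Var(S)/2643² = 163236/6985449 = 0.0234.

0.023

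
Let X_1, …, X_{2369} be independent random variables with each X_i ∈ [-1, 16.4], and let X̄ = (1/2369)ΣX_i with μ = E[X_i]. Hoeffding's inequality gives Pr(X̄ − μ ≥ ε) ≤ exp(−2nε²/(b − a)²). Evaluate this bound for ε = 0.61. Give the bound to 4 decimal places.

Exponent: 2nε²/(b − a)² = 2·2369·0.61² / 17.4² = 5.82313.
Bound = exp(−5.82313) = 0.00296.

0.0030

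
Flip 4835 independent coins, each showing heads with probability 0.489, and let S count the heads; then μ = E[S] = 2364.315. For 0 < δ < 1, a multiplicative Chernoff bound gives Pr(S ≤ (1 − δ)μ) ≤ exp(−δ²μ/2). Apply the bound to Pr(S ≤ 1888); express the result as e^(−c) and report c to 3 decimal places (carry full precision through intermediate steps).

Write 1888 = (1 − δ)μ, so δ = 1 − 1888/2364.315 = 0.20146…
Then the exponent is δ²μ/2 = (μ − 1888)²/(2μ) = 47.979220.

47.979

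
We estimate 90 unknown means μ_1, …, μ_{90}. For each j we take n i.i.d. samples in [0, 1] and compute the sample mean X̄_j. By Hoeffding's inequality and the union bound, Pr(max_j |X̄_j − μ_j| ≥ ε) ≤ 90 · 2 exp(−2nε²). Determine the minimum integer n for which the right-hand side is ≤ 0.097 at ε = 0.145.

Need 2·90·exp(−2nε²) ≤ 0.097, i.e. exp(−2nε²) ≤ 0.097/180.
So 2nε² ≥ ln(180/0.097) = 7.526001.
Hence n ≥ 7.526001/(2·0.145²) = 178.977.
The smallest integer n is 179.

179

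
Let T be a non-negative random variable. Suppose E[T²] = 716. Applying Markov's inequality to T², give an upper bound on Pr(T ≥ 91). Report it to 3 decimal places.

Since T ≥ 0, the event {T ≥ 91} is the same as {T² ≥ 8281}.
Markov's inequality applied to T² gives Pr(T² ≥ 8281) ≤ E[T²]/8281 = 716/8281 = 0.0865.

0.086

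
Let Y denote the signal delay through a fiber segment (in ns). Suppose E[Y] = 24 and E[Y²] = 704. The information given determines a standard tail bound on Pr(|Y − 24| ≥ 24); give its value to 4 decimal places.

The first two moments determine the variance, so Chebyshev's inequality is the sharpest standard bound available.
Var(Y) = E[Y²] − (E[Y])² = 704 − 576 = 128.
Chebyshev's inequality: Pr(|Y − μ| ≥ t) ≤ Var(Y)/t² = 128/576 = 0.2222.

0.2222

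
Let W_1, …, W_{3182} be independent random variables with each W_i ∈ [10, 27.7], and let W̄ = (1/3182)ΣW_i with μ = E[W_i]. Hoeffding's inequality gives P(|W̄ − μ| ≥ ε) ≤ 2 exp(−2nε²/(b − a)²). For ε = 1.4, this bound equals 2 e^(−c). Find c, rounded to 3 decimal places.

39.814

c = 2nε²/(b − a)² = 2·3182·1.4² / 17.7² = 39.8144.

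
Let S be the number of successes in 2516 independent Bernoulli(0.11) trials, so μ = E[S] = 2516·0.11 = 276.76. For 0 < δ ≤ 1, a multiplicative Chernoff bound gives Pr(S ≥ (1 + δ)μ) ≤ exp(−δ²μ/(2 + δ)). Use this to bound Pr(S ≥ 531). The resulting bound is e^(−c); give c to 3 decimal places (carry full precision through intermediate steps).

80.021

Write 531 = (1 + δ)μ, so δ = 531/276.76 − 1 = 0.9186299…
Then the exponent is δ²μ/(2 + δ) = (531 − μ)² / (μ·(2 + δ)) = 80.021266.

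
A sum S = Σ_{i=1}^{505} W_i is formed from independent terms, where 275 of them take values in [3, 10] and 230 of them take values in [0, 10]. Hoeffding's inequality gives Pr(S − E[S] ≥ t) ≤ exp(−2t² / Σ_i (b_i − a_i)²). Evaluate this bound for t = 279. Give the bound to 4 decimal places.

0.0140

Σ(b_i − a_i)² = 275·7² + 230·10² = 36475.
Exponent = 2·279² / 36475 = 4.26818.
Bound = exp(−4.26818) = 0.01401.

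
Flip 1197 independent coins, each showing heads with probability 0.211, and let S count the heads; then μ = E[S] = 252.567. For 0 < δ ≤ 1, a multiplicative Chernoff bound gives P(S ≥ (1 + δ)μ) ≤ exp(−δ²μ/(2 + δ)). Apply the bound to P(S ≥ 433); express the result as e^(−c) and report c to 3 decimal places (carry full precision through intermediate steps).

Write 433 = (1 + δ)μ, so δ = 433/252.567 − 1 = 0.7143966…
Then the exponent is δ²μ/(2 + δ) = (433 − μ)² / (μ·(2 + δ)) = 47.487798.

47.488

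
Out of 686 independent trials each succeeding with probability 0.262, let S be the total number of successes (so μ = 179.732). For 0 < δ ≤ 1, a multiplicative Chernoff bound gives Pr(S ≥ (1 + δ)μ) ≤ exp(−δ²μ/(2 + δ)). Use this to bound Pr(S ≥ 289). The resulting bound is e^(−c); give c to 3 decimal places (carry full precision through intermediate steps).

25.472

Write 289 = (1 + δ)μ, so δ = 289/179.732 − 1 = 0.6079496…
Then the exponent is δ²μ/(2 + δ) = (289 − μ)² / (μ·(2 + δ)) = 25.471903.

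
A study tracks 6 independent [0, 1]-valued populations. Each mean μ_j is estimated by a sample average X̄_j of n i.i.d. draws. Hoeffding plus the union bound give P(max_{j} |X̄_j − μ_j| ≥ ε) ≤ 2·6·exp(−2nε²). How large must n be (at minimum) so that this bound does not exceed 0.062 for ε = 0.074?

Need 2·6·exp(−2nε²) ≤ 0.062, i.e. exp(−2nε²) ≤ 0.062/12.
So 2nε² ≥ ln(12/0.062) = 5.265528.
Hence n ≥ 5.265528/(2·0.074²) = 480.782.
The smallest integer n is 481.

481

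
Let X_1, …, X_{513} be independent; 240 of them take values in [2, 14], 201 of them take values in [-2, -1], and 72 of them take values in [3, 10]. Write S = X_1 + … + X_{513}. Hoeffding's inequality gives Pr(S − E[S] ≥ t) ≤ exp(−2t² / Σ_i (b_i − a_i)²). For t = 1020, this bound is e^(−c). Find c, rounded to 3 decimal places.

Σ(b_i − a_i)² = 240·12² + 201·1² + 72·7² = 38289.
c = 2t² / 38289 = 2·1020² / 38289 = 54.3446.

54.345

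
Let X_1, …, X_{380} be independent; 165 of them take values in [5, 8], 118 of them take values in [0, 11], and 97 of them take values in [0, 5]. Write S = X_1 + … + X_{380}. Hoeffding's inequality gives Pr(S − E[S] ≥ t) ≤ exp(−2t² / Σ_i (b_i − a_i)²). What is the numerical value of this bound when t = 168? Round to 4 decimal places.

0.0449

Σ(b_i − a_i)² = 165·3² + 118·11² + 97·5² = 18188.
Exponent = 2·168² / 18188 = 3.10358.
Bound = exp(−3.10358) = 0.04489.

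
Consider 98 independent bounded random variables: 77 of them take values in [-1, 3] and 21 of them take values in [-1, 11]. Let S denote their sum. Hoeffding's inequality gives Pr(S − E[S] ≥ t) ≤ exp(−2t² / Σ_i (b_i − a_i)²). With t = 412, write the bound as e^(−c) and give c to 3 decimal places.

79.767

Σ(b_i − a_i)² = 77·4² + 21·12² = 4256.
c = 2t² / 4256 = 2·412² / 4256 = 79.7669.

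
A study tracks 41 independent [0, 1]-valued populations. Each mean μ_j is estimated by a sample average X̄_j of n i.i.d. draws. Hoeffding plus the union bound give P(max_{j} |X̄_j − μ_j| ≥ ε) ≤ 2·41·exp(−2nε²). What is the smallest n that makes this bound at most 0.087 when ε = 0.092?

405

Need 2·41·exp(−2nε²) ≤ 0.087, i.e. exp(−2nε²) ≤ 0.087/82.
So 2nε² ≥ ln(82/0.087) = 6.848566.
Hence n ≥ 6.848566/(2·0.092²) = 404.570.
The smallest integer n is 405.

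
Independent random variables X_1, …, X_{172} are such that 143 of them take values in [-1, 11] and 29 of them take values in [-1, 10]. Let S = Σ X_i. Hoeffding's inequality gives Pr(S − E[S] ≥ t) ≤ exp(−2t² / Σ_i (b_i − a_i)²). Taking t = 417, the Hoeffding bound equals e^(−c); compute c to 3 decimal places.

Σ(b_i − a_i)² = 143·12² + 29·11² = 24101.
c = 2t² / 24101 = 2·417² / 24101 = 14.4300.

14.430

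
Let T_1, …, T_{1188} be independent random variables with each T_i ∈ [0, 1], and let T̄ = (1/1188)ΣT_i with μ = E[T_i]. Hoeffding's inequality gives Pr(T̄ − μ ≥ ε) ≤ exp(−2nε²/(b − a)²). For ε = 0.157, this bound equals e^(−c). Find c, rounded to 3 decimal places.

c = 2nε²/(b − a)² = 2·1188·0.157² / 1² = 58.5660.

58.566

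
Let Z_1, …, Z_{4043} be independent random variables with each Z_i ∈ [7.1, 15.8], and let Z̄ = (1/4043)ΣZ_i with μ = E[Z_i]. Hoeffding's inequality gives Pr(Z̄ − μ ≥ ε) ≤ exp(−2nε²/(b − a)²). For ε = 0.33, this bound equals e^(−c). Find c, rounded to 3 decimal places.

c = 2nε²/(b − a)² = 2·4043·0.33² / 8.7² = 11.6338.

11.634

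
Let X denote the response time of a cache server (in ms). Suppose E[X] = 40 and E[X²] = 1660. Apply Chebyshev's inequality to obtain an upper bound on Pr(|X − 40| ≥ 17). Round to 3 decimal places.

0.208

Var(X) = E[X²] − (E[X])² = 1660 − 1600 = 60.
Chebyshev's inequality: Pr(|X − μ| ≥ t) ≤ Var(X)/t² = 60/289 = 0.2076.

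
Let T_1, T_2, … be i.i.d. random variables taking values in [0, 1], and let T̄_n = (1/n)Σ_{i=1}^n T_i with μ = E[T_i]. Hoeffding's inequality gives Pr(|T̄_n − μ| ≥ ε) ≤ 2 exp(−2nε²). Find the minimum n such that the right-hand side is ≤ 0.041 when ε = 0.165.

Require 2·exp(−2nε²) ≤ 0.041, i.e. 2nε² ≥ ln(2/0.041) = 3.887330.
So n ≥ 3.887330 / (2·0.165²) = 71.393.
The smallest integer n is 72.

72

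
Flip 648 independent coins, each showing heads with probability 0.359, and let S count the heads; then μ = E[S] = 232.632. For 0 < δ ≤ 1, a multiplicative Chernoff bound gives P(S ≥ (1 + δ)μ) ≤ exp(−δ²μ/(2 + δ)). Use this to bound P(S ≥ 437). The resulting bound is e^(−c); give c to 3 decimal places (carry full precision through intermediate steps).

62.372

Write 437 = (1 + δ)μ, so δ = 437/232.632 − 1 = 0.8785034…
Then the exponent is δ²μ/(2 + δ) = (437 − μ)² / (μ·(2 + δ)) = 62.371989.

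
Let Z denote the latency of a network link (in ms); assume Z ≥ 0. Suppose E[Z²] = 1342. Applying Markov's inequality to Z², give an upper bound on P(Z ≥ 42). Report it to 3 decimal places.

Since Z ≥ 0, the event {Z ≥ 42} is the same as {Z² ≥ 1764}.
Markov's inequality applied to Z² gives P(Z² ≥ 1764) ≤ E[Z²]/1764 = 1342/1764 = 0.7608.

0.761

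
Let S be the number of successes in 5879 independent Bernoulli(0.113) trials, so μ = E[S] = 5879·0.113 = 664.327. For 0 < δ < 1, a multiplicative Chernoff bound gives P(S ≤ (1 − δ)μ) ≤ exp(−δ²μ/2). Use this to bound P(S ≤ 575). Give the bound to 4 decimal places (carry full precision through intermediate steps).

Write 575 = (1 − δ)μ, so δ = 1 − 575/664.327 = 0.1344624…
Then the exponent is δ²μ/2 = (μ − 575)²/(2μ) = 6.005561.
Bound = exp(−6.005561) = 0.00247.

0.0025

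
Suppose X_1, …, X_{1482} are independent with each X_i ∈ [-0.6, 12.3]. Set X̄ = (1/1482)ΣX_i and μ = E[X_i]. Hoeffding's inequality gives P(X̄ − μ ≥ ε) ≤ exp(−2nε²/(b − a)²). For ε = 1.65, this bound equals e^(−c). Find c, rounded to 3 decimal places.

48.492

c = 2nε²/(b − a)² = 2·1482·1.65² / 12.9² = 48.4916.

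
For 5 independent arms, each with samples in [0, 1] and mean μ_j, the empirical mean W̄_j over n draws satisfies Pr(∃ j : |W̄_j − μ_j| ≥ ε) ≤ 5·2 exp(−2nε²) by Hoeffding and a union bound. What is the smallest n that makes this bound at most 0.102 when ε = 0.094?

Need 2·5·exp(−2nε²) ≤ 0.102, i.e. exp(−2nε²) ≤ 0.102/10.
So 2nε² ≥ ln(10/0.102) = 4.585368.
Hence n ≥ 4.585368/(2·0.094²) = 259.471.
The smallest integer n is 260.

260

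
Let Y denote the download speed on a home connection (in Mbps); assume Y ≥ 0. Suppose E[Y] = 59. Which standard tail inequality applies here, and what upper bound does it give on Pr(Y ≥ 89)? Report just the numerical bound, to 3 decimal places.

Only the mean of a non-negative variable is known, so Markov's inequality is the applicable tail bound.
Markov's inequality: for a non-negative random variable, Pr(Y ≥ a) ≤ E[Y]/a.
Here E[Y] = 59 and a = 89, so the bound is 59/89 = 0.6629.

0.663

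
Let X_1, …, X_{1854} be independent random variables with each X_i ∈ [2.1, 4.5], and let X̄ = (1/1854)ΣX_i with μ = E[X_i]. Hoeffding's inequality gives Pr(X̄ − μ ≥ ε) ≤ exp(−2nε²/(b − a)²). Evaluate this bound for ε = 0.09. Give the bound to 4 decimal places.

Exponent: 2nε²/(b − a)² = 2·1854·0.09² / 2.4² = 5.21438.
Bound = exp(−5.21438) = 0.00544.

0.0054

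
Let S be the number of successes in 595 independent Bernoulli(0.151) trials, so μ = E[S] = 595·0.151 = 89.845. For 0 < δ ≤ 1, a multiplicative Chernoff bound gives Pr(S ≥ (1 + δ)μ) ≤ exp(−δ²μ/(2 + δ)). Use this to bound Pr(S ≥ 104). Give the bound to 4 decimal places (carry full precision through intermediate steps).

Write 104 = (1 + δ)μ, so δ = 104/89.845 − 1 = 0.1575491…
Then the exponent is δ²μ/(2 + δ) = (104 − μ)² / (μ·(2 + δ)) = 1.033630.
Bound = exp(−1.033630) = 0.35571.

0.3557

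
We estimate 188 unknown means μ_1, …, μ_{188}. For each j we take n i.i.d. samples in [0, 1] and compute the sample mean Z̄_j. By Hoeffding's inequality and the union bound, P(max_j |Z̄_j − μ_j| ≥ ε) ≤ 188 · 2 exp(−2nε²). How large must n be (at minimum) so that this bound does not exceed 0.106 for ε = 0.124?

266

Need 2·188·exp(−2nε²) ≤ 0.106, i.e. exp(−2nε²) ≤ 0.106/376.
So 2nε² ≥ ln(376/0.106) = 8.173905.
Hence n ≥ 8.173905/(2·0.124²) = 265.801.
The smallest integer n is 266.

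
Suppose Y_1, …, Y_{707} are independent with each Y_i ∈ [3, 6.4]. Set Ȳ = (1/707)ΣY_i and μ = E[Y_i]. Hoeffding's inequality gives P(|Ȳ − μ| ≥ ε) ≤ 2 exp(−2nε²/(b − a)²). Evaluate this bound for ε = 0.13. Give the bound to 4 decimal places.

0.2531

Exponent: 2nε²/(b − a)² = 2·707·0.13² / 3.4² = 2.06718.
Bound = 2·exp(−2.06718) = 0.25308.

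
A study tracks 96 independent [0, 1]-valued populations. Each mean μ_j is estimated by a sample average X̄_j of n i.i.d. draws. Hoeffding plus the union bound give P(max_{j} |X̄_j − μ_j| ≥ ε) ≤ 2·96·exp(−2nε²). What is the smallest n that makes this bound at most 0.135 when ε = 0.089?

Need 2·96·exp(−2nε²) ≤ 0.135, i.e. exp(−2nε²) ≤ 0.135/192.
So 2nε² ≥ ln(192/0.135) = 7.259976.
Hence n ≥ 7.259976/(2·0.089²) = 458.274.
The smallest integer n is 459.

459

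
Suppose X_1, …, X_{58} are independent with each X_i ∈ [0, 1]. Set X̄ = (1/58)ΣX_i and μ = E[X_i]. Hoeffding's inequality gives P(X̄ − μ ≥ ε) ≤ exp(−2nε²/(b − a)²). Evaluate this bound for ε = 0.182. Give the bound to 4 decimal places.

0.0214

Exponent: 2nε²/(b − a)² = 2·58·0.182² / 1² = 3.84238.
Bound = exp(−3.84238) = 0.02144.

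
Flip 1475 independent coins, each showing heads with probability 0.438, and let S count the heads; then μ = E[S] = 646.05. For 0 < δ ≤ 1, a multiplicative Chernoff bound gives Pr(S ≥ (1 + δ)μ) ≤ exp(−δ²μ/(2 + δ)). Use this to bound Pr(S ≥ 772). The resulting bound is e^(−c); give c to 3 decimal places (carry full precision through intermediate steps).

11.187

Write 772 = (1 + δ)μ, so δ = 772/646.05 − 1 = 0.194954…
Then the exponent is δ²μ/(2 + δ) = (772 − μ)² / (μ·(2 + δ)) = 11.186772.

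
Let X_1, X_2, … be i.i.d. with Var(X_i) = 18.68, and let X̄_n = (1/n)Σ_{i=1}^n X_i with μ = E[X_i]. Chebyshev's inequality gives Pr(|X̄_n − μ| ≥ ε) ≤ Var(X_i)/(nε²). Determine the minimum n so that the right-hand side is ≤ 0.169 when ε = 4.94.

5

Require 18.68/(n·4.94²) ≤ 0.169, i.e. n ≥ 18.68/(0.169·4.94²) = 4.529.
The smallest integer n is 5.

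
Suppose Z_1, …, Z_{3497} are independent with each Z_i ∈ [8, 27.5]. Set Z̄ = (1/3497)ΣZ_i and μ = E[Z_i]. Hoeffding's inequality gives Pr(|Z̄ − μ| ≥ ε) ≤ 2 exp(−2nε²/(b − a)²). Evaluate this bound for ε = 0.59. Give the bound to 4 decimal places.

Exponent: 2nε²/(b − a)² = 2·3497·0.59² / 19.5² = 6.40266.
Bound = 2·exp(−6.40266) = 0.00331.

0.0033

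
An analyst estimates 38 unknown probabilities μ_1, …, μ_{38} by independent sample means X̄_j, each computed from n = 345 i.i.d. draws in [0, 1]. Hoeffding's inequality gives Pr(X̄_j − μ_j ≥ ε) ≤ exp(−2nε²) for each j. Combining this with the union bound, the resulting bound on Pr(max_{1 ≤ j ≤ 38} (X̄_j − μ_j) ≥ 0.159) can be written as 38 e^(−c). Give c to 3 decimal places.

17.444

Union bound over the 38 events: Pr(max_{1 ≤ j ≤ 38} (X̄_j − μ_j) ≥ 0.159) ≤ 38·exp(−2nε²) = 38 exp(−2·345·0.159²).
So c = 2·345·0.159² = 17.4439.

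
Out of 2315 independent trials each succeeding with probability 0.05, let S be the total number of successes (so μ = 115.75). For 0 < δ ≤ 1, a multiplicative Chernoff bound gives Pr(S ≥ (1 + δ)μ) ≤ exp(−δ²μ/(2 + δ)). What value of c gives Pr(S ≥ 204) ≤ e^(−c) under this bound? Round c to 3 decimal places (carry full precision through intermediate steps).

24.357

Write 204 = (1 + δ)μ, so δ = 204/115.75 − 1 = 0.762419…
Then the exponent is δ²μ/(2 + δ) = (204 − μ)² / (μ·(2 + δ)) = 24.356724.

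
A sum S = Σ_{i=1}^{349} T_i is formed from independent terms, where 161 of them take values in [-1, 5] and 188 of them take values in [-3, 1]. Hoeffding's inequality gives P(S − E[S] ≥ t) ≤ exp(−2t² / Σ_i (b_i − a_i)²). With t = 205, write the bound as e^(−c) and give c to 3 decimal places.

9.547

Σ(b_i − a_i)² = 161·6² + 188·4² = 8804.
c = 2t² / 8804 = 2·205² / 8804 = 9.5468.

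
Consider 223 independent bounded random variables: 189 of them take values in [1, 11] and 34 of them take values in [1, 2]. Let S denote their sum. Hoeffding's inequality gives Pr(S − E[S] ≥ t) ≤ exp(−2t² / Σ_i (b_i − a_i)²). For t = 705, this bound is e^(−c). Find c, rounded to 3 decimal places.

Σ(b_i − a_i)² = 189·10² + 34·1² = 18934.
c = 2t² / 18934 = 2·705² / 18934 = 52.5008.

52.501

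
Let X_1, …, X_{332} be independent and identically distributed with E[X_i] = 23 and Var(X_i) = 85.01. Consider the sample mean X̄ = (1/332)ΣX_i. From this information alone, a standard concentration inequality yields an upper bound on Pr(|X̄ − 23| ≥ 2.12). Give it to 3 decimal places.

0.057

With mean and variance of each term known, Chebyshev's inequality bounds the deviation of the sum (or sample mean).
Var(X̄) = Var(X_i)/n = 85.01/332 = 0.25605.
Chebyshev: Pr(|X̄ − 23| ≥ 2.12) ≤ Var(X̄)/(2.12)² = 85.01/(332·2.12²) = 0.0570.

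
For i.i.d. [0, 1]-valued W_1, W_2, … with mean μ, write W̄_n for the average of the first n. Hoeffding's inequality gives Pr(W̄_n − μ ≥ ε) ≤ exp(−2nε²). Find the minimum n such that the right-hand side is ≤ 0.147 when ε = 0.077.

Require exp(−2nε²) ≤ 0.147, i.e. 2nε² ≥ ln(1/0.147) = 1.917323.
So n ≥ 1.917323 / (2·0.077²) = 161.690.
The smallest integer n is 162.

162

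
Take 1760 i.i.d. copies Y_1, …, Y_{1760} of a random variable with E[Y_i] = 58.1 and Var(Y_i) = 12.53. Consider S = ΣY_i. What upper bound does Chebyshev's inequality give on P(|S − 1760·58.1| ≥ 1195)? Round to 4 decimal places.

Var(S) = n·Var(Y_i) = 1760·12.53 = 22052.8.
Chebyshev: P(|S − 1760·58.1| ≥ 1195) ≤ Var(S)/1195² = 22052.8/1428025 = 0.0154.

0.0154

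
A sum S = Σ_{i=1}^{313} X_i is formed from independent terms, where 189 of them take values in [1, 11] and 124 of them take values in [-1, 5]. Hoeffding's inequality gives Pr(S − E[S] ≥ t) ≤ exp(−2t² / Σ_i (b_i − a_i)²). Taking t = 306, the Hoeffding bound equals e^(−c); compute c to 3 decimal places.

8.015

Σ(b_i − a_i)² = 189·10² + 124·6² = 23364.
c = 2t² / 23364 = 2·306² / 23364 = 8.0154.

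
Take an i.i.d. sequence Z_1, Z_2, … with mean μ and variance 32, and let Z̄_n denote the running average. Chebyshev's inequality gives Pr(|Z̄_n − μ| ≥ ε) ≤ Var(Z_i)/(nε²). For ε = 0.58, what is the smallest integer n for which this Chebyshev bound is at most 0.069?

Require 32/(n·0.58²) ≤ 0.069, i.e. n ≥ 32/(0.069·0.58²) = 1378.621.
The smallest integer n is 1379.

1379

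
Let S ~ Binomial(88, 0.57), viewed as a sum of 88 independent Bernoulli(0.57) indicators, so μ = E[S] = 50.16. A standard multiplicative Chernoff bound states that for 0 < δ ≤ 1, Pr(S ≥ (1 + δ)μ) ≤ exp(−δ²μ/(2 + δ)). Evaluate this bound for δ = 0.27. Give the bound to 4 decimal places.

0.1997

Exponent = δ²μ/(2 + δ) = 0.27²·50.16/2.27 = 1.6109.
Bound = exp(−1.6109) = 0.19971.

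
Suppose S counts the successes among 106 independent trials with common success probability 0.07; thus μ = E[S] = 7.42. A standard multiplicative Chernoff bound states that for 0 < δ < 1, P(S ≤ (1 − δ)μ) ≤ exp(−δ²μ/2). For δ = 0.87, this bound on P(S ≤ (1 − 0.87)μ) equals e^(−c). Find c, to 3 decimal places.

c = δ²μ/2 = 0.87²·7.42/2 = 2.8081.

2.808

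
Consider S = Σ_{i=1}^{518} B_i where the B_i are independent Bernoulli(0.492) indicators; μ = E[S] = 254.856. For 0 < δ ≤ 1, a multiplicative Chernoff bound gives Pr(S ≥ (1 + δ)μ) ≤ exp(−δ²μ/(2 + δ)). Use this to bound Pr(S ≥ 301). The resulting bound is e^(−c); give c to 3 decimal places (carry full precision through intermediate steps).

Write 301 = (1 + δ)μ, so δ = 301/254.856 − 1 = 0.1810591…
Then the exponent is δ²μ/(2 + δ) = (301 − μ)² / (μ·(2 + δ)) = 3.830612.

3.831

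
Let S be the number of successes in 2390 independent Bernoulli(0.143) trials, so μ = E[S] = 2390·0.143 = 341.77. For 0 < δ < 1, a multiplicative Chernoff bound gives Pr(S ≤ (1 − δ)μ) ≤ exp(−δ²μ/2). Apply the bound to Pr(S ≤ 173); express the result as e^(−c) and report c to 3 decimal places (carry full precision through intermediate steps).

41.670

Write 173 = (1 − δ)μ, so δ = 1 − 173/341.77 = 0.4938116…
Then the exponent is δ²μ/2 = (μ − 173)²/(2μ) = 41.670294.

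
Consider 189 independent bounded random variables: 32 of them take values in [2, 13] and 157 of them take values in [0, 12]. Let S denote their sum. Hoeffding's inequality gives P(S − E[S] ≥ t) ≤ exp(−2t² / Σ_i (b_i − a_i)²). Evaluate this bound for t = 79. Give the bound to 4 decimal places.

0.6241

Σ(b_i − a_i)² = 32·11² + 157·12² = 26480.
Exponent = 2·79² / 26480 = 0.47137.
Bound = exp(−0.47137) = 0.62414.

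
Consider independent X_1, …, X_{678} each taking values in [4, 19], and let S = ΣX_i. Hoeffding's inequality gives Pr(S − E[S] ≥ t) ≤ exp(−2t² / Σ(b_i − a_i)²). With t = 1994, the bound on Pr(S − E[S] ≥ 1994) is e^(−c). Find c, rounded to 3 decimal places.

52.128

Σ(b_i − a_i)² = 678·(15)² = 152550.
c = 2t²/152550 = 2·1994²/152550 = 52.1276.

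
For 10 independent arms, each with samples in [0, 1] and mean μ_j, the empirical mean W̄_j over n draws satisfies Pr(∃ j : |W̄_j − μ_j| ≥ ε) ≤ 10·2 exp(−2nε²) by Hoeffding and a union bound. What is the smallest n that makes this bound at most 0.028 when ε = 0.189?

Need 2·10·exp(−2nε²) ≤ 0.028, i.e. exp(−2nε²) ≤ 0.028/20.
So 2nε² ≥ ln(20/0.028) = 6.571283.
Hence n ≥ 6.571283/(2·0.189²) = 91.981.
The smallest integer n is 92.

92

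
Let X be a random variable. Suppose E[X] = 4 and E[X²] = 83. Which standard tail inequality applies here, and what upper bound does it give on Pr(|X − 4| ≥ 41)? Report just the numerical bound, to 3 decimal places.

The first two moments determine the variance, so Chebyshev's inequality is the sharpest standard bound available.
Var(X) = E[X²] − (E[X])² = 83 − 16 = 67.
Chebyshev's inequality: Pr(|X − μ| ≥ t) ≤ Var(X)/t² = 67/1681 = 0.0399.

0.040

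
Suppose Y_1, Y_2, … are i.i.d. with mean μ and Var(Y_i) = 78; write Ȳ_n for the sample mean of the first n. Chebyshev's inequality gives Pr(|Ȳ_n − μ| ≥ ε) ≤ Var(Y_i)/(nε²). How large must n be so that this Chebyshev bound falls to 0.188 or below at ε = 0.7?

847

Require 78/(n·0.7²) ≤ 0.188, i.e. n ≥ 78/(0.188·0.7²) = 846.722.
The smallest integer n is 847.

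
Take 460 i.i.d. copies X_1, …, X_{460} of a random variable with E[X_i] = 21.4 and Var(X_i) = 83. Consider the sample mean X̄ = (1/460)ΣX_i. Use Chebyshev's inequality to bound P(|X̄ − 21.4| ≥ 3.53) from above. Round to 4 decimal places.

0.0145

Var(X̄) = Var(X_i)/n = 83/460 = 0.18043.
Chebyshev: P(|X̄ − 21.4| ≥ 3.53) ≤ Var(X̄)/(3.53)² = 83/(460·3.53²) = 0.0145.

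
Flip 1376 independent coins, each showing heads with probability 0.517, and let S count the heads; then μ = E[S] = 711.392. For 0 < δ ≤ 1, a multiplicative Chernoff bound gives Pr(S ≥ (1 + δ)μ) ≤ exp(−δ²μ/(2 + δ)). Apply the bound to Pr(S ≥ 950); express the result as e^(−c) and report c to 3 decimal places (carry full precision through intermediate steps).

Write 950 = (1 + δ)μ, so δ = 950/711.392 − 1 = 0.33541…
Then the exponent is δ²μ/(2 + δ) = (950 − μ)² / (μ·(2 + δ)) = 34.268720.

34.269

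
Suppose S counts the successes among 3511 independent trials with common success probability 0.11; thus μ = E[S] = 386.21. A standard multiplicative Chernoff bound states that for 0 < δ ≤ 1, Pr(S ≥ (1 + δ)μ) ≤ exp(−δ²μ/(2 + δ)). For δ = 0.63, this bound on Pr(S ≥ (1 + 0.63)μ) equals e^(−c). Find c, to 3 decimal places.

58.284

c = δ²μ/(2 + δ) = 0.63²·386.21/(2 + 0.63) = 58.2839.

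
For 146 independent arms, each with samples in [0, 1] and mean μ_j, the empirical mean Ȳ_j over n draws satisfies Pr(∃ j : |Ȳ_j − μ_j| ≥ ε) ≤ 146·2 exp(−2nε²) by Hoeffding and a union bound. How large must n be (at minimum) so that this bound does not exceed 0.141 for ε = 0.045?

Need 2·146·exp(−2nε²) ≤ 0.141, i.e. exp(−2nε²) ≤ 0.141/292.
So 2nε² ≥ ln(292/0.141) = 7.635749.
Hence n ≥ 7.635749/(2·0.045²) = 1885.370.
The smallest integer n is 1886.

1886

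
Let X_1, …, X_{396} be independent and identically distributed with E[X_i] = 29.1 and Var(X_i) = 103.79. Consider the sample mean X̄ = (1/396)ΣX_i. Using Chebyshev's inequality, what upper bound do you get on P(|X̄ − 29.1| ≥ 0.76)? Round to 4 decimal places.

0.4538

Var(X̄) = Var(X_i)/n = 103.79/396 = 0.2621.
Chebyshev: P(|X̄ − 29.1| ≥ 0.76) ≤ Var(X̄)/(0.76)² = 103.79/(396·0.76²) = 0.4538.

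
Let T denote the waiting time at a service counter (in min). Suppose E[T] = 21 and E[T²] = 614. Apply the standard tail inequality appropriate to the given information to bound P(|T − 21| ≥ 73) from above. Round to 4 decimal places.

0.0325

The first two moments determine the variance, so Chebyshev's inequality is the sharpest standard bound available.
Var(T) = E[T²] − (E[T])² = 614 − 441 = 173.
Chebyshev's inequality: P(|T − μ| ≥ t) ≤ Var(T)/t² = 173/5329 = 0.0325.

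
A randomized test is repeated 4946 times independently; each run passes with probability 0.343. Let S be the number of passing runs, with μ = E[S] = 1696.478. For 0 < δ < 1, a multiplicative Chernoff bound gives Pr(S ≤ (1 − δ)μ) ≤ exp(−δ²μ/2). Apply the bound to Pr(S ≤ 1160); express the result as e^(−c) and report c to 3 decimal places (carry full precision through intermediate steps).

84.825

Write 1160 = (1 − δ)μ, so δ = 1 − 1160/1696.478 = 0.3162304…
Then the exponent is δ²μ/2 = (μ − 1160)²/(2μ) = 84.825339.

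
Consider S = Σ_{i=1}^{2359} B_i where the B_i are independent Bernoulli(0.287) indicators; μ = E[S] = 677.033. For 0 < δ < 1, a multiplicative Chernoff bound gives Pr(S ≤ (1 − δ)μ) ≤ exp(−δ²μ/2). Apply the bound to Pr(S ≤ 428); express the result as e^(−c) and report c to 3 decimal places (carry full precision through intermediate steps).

Write 428 = (1 − δ)μ, so δ = 1 − 428/677.033 = 0.3678299…
Then the exponent is δ²μ/2 = (μ − 428)²/(2μ) = 45.800895.

45.801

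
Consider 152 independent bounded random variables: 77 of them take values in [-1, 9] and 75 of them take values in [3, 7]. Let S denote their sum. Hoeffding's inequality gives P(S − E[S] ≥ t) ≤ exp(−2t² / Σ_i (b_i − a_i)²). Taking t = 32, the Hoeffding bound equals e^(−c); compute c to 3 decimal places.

Σ(b_i − a_i)² = 77·10² + 75·4² = 8900.
c = 2t² / 8900 = 2·32² / 8900 = 0.2301.

0.230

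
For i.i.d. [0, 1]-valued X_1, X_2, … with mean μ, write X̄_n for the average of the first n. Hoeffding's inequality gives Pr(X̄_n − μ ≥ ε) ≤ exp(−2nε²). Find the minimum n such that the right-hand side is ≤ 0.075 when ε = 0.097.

Require exp(−2nε²) ≤ 0.075, i.e. 2nε² ≥ ln(1/0.075) = 2.590267.
So n ≥ 2.590267 / (2·0.097²) = 137.648.
The smallest integer n is 138.

138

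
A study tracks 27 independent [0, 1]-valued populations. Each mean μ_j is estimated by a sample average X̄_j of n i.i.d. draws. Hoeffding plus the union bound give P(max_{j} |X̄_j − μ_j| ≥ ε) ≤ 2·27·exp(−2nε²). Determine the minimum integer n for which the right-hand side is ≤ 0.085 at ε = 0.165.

Need 2·27·exp(−2nε²) ≤ 0.085, i.e. exp(−2nε²) ≤ 0.085/54.
So 2nε² ≥ ln(54/0.085) = 6.454088.
Hence n ≥ 6.454088/(2·0.165²) = 118.532.
The smallest integer n is 119.

119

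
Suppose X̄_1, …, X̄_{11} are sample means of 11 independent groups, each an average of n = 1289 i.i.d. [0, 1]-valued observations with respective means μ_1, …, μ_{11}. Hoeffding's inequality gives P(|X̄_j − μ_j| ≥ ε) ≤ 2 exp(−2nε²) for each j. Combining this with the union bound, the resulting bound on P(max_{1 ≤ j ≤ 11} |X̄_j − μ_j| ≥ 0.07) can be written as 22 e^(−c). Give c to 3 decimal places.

Union bound over the 11 events: P(max_{1 ≤ j ≤ 11} |X̄_j − μ_j| ≥ 0.07) ≤ 11·2·exp(−2nε²) = 22 exp(−2·1289·0.07²).
So c = 2·1289·0.07² = 12.6322.

12.632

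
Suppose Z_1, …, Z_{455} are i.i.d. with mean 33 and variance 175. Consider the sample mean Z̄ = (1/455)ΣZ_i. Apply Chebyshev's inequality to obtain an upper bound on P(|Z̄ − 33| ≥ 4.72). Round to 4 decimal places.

Var(Z̄) = Var(Z_i)/n = 175/455 = 0.38462.
Chebyshev: P(|Z̄ − 33| ≥ 4.72) ≤ Var(Z̄)/(4.72)² = 175/(455·4.72²) = 0.0173.

0.0173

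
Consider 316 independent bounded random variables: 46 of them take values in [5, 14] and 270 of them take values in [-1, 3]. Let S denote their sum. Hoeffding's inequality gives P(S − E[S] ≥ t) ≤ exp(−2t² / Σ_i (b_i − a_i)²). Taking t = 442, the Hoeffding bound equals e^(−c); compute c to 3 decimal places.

Σ(b_i − a_i)² = 46·9² + 270·4² = 8046.
c = 2t² / 8046 = 2·442² / 8046 = 48.5618.

48.562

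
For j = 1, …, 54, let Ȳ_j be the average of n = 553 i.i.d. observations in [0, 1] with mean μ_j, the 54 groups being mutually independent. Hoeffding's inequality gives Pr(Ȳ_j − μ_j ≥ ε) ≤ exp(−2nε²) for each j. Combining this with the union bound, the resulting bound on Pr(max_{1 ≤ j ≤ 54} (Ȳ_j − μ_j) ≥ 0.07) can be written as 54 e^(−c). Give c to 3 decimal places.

Union bound over the 54 events: Pr(max_{1 ≤ j ≤ 54} (Ȳ_j − μ_j) ≥ 0.07) ≤ 54·exp(−2nε²) = 54 exp(−2·553·0.07²).
So c = 2·553·0.07² = 5.4194.

5.419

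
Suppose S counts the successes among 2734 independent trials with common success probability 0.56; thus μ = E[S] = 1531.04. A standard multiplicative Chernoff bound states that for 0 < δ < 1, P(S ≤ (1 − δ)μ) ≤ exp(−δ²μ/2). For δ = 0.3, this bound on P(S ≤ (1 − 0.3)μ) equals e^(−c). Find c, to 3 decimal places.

68.897

c = δ²μ/2 = 0.3²·1531.04/2 = 68.8968.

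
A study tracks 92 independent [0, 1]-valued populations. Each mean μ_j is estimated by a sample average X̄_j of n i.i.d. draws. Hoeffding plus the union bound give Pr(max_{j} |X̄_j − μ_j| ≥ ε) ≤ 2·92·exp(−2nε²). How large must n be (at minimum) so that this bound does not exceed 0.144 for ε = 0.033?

Need 2·92·exp(−2nε²) ≤ 0.144, i.e. exp(−2nε²) ≤ 0.144/184.
So 2nε² ≥ ln(184/0.144) = 7.152878.
Hence n ≥ 7.152878/(2·0.033²) = 3284.150.
The smallest integer n is 3285.

3285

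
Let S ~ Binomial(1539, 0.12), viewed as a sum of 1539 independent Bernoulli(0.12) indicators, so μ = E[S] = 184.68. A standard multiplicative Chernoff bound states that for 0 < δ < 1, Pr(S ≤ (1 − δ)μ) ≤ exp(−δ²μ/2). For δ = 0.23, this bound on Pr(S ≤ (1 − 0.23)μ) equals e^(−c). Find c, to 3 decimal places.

4.885

c = δ²μ/2 = 0.23²·184.68/2 = 4.8848.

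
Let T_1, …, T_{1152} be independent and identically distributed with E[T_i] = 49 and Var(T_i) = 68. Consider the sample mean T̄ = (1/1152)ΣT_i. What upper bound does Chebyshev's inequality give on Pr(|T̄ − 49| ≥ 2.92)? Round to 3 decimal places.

0.007

Var(T̄) = Var(T_i)/n = 68/1152 = 0.059028.
Chebyshev: Pr(|T̄ − 49| ≥ 2.92) ≤ Var(T̄)/(2.92)² = 68/(1152·2.92²) = 0.0069.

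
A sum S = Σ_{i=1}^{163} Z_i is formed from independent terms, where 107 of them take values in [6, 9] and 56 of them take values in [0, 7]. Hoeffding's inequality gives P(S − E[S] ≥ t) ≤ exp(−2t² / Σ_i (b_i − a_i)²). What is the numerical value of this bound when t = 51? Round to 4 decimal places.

0.2458

Σ(b_i − a_i)² = 107·3² + 56·7² = 3707.
Exponent = 2·51² / 3707 = 1.40329.
Bound = exp(−1.40329) = 0.24579.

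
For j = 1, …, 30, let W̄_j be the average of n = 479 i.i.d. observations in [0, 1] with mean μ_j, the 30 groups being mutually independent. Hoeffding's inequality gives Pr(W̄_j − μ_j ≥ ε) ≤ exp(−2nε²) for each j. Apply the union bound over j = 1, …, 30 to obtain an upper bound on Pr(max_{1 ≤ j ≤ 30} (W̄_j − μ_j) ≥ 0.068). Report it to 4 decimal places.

Per-experiment Hoeffding bound: exp(−2·479·0.068²) = exp(−4.42979) = 0.011917.
Union bound over 30 events: 30·0.011917 = 0.35751.

0.3575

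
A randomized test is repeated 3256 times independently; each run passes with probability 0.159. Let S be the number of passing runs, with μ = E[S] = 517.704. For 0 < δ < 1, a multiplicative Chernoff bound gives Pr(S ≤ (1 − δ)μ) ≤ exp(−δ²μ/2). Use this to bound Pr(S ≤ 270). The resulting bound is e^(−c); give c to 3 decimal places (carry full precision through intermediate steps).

Write 270 = (1 − δ)μ, so δ = 1 − 270/517.704 = 0.4784665…
Then the exponent is δ²μ/2 = (μ − 270)²/(2μ) = 59.259028.

59.259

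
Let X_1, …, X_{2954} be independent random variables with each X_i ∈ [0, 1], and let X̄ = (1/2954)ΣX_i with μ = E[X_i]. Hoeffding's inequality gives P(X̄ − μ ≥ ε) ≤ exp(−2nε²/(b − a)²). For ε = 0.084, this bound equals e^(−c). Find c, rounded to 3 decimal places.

c = 2nε²/(b − a)² = 2·2954·0.084² / 1² = 41.6868.

41.687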